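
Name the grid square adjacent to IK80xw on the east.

IK90aw

Longitude subsquare x = 23; +1 → 24, wraps to 0 = a, carry into square.
Longitude square 8; +1 → 9.
The latitude characters are unchanged.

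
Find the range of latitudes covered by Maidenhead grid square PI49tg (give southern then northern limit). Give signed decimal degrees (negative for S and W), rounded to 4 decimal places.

Field P=15, I=8: +15·20° lon, +8·10° lat → SW at lon 120°, lat -10°.
Square 4, 9: +4·2° lon, +9·1° lat → SW at lon 128°, lat -1°.
Subsquare t=19, g=6: +19·0.0833333° lon, +6·0.0416667° lat → SW at lon 129.583°, lat -0.75°.
Cell spans 0.0833333° lon × 0.0416667° lat.
south -0.7500, north -0.7083.

-0.7500, -0.7083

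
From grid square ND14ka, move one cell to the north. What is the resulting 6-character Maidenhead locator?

ND14kb

Latitude subsquare a = 0; +1 → 1 = b.
The longitude characters are unchanged.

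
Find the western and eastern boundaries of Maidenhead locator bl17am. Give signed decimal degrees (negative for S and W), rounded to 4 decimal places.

-158.0000, -157.9167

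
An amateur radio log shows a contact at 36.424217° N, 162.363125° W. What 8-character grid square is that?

AM86tk61

Add 180° to longitude and 90° to latitude: 17.63688, 126.42422.
Field: 17.63688/20 → 0 → A, 126.42422/10 → 12 → M; chars AM.
Square: 17.63688/2 → 8, 6.42422/1 → 6; chars 86.
Subsquare: 1.63688/0.0833333 → 19 → t, 0.42422/0.0416667 → 10 → k; chars tk.
Extended square: 0.05354/0.00833333 → 6, 0.00755/0.00416667 → 1; chars 61.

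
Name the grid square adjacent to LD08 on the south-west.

KD97

Longitude square 0; −1 → -1, wraps to 9, carry into field.
Longitude field L = 11; −1 → 10 = K.
Latitude square 8; −1 → 7.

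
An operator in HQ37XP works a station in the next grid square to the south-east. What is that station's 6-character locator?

HQ47ao

Longitude subsquare x = 23; +1 → 24, wraps to 0 = a, carry into square.
Longitude square 3; +1 → 4.
Latitude subsquare p = 15; −1 → 14 = o.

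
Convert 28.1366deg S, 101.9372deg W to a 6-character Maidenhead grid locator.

DG91au

Offset from 180°W / 90°S: lon 78.0628°, lat 61.8634°.
Field: 78.0628/20 → 3 → D, 61.8634/10 → 6 → G; chars DG.
Square: 18.0628/2 → 9, 1.8634/1 → 1; chars 91.
Subsquare: 0.0628/0.0833333 → 0 → a, 0.8634/0.0416667 → 20 → u; chars au.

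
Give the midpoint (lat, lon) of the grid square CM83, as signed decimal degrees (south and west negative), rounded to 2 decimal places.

33.50, -123.00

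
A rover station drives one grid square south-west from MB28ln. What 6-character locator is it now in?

MB28km

Longitude subsquare l = 11; −1 → 10 = k.
Latitude subsquare n = 13; −1 → 12 = m.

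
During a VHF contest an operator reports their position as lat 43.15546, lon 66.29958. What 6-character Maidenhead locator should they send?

Shift to the Maidenhead origin (180°W, 90°S): lon 246.2996, lat 133.1555.
Field: 246.2996/20 → 12 → M, 133.1555/10 → 13 → N; chars MN.
Square: 6.2996/2 → 3, 3.1555/1 → 3; chars 33.
Subsquare: 0.2996/0.0833333 → 3 → d, 0.1555/0.0416667 → 3 → d; chars dd.

MN33dd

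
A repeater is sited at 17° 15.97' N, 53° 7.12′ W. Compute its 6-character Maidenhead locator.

GK37kg

Shift to the Maidenhead origin (180°W, 90°S): lon 126.8813, lat 107.2662.
Field: lon ⌊126.8813/20⌋ = 6 → G; lat ⌊107.2662/10⌋ = 10 → K.
Square: lon ⌊6.8813/2⌋ = 3; lat ⌊7.2662/1⌋ = 7.
Subsquare: lon ⌊0.8813/0.0833333⌋ = 10 → k; lat ⌊0.2662/0.0416667⌋ = 6 → g.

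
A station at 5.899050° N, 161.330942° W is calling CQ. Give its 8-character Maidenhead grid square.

AJ95iv05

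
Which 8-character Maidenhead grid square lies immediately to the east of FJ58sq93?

Longitude extended square 9; +1 → 10, wraps to 0, carry into subsquare.
Longitude subsquare s = 18; +1 → 19 = t.
The latitude characters are unchanged.

FJ58tq03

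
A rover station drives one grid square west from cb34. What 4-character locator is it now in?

CB24

Longitude square 3; −1 → 2.
The latitude characters are unchanged.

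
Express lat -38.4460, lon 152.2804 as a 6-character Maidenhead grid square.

Offset from 180°W / 90°S: lon 332.2804°, lat 51.5540°.
Field (20°×10°, letters A–R): lon ⌊332.2804/20⌋ = 16 → Q; lat ⌊51.5540/10⌋ = 5 → F.
Square (2°×1°, digits 0–9): lon ⌊12.2804/2⌋ = 6; lat ⌊1.5540/1⌋ = 1.
Subsquare (5′×2.5′, letters a–x): lon ⌊0.2804/0.0833333⌋ = 3 → d; lat ⌊0.5540/0.0416667⌋ = 13 → n.

QF61dn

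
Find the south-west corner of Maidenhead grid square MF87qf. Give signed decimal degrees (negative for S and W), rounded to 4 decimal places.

Field M=12, F=5: +12·20° lon, +5·10° lat → SW at lon 60°, lat -40°.
Square 8, 7: +8·2° lon, +7·1° lat → SW at lon 76°, lat -33°.
Subsquare q=16, f=5: +16·0.0833333° lon, +5·0.0416667° lat → SW at lon 77.3333°, lat -32.7917°.
latitude -32.7917, longitude 77.3333.

-32.7917, 77.3333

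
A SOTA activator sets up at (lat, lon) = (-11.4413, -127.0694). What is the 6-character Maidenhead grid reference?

CH68ln

Shift to the Maidenhead origin (180°W, 90°S): lon 52.9306, lat 78.5587.
Field: 52.9306/20 → 2 → C, 78.5587/10 → 7 → H; chars CH.
Square: 12.9306/2 → 6, 8.5587/1 → 8; chars 68.
Subsquare: 0.9306/0.0833333 → 11 → l, 0.5587/0.0416667 → 13 → n; chars ln.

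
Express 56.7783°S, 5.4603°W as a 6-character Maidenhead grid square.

ID73gf

Add 180° to longitude and 90° to latitude: 174.5397, 33.2217.
Field (20°×10°, letters A–R): lon ⌊174.5397/20⌋ = 8 → I; lat ⌊33.2217/10⌋ = 3 → D.
Square (2°×1°, digits 0–9): lon ⌊14.5397/2⌋ = 7; lat ⌊3.2217/1⌋ = 3.
Subsquare (5′×2.5′, letters a–x): lon ⌊0.5397/0.0833333⌋ = 6 → g; lat ⌊0.2217/0.0416667⌋ = 5 → f.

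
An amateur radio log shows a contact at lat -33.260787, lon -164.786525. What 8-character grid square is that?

AF76or57

Offset from 180°W / 90°S: lon 15.21347°, lat 56.73921°.
Field: lon ⌊15.21347/20⌋ = 0 → A; lat ⌊56.73921/10⌋ = 5 → F.
Square: lon ⌊15.21347/2⌋ = 7; lat ⌊6.73921/1⌋ = 6.
Subsquare: lon ⌊1.21347/0.0833333⌋ = 14 → o; lat ⌊0.73921/0.0416667⌋ = 17 → r.
Extended square: lon ⌊0.04681/0.00833333⌋ = 5; lat ⌊0.03088/0.00416667⌋ = 7.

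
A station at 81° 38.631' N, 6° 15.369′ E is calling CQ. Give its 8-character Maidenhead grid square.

Add 180° to longitude and 90° to latitude: 186.25615, 171.64385.
Field: lon ⌊186.25615/20⌋ = 9 → J; lat ⌊171.64385/10⌋ = 17 → R.
Square: lon ⌊6.25615/2⌋ = 3; lat ⌊1.64385/1⌋ = 1.
Subsquare: lon ⌊0.25615/0.0833333⌋ = 3 → d; lat ⌊0.64385/0.0416667⌋ = 15 → p.
Extended square: lon ⌊0.00615/0.00833333⌋ = 0; lat ⌊0.01885/0.00416667⌋ = 4.

JR31dp04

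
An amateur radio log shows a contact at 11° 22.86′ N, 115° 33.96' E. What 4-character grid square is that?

Shift to the Maidenhead origin (180°W, 90°S): lon 295.57, lat 101.38.
Field: 295.57/20 → 14 → O, 101.38/10 → 10 → K; chars OK.
Square: 15.57/2 → 7, 1.38/1 → 1; chars 71.

OK71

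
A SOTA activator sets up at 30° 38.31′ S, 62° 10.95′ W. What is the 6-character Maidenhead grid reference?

FF89vi

Shift to the Maidenhead origin (180°W, 90°S): lon 117.8175, lat 59.3615.
Field: 117.8175/20 → 5 → F, 59.3615/10 → 5 → F; chars FF.
Square: 17.8175/2 → 8, 9.3615/1 → 9; chars 89.
Subsquare: 1.8175/0.0833333 → 21 → v, 0.3615/0.0416667 → 8 → i; chars vi.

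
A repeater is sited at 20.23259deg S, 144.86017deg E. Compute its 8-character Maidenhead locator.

Offset from 180°W / 90°S: lon 324.86017°, lat 69.76741°.
Field: 324.86017/20 → 16 → Q, 69.76741/10 → 6 → G; chars QG.
Square: 4.86017/2 → 2, 9.76741/1 → 9; chars 29.
Subsquare: 0.86017/0.0833333 → 10 → k, 0.76741/0.0416667 → 18 → s; chars ks.
Extended square: 0.02684/0.00833333 → 3, 0.01741/0.00416667 → 4; chars 34.

QG29ks34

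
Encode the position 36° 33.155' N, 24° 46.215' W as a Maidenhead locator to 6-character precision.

Offset from 180°W / 90°S: lon 155.2297°, lat 126.5526°.
Field: 155.2297/20 → 7 → H, 126.5526/10 → 12 → M; chars HM.
Square: 15.2297/2 → 7, 6.5526/1 → 6; chars 76.
Subsquare: 1.2297/0.0833333 → 14 → o, 0.5526/0.0416667 → 13 → n; chars on.

HM76on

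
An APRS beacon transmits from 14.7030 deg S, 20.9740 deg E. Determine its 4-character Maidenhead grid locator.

Offset from 180°W / 90°S: lon 200.97°, lat 75.30°.
Field: 200.97/20 → 10 → K, 75.30/10 → 7 → H; chars KH.
Square: 0.97/2 → 0, 5.30/1 → 5; chars 05.

KH05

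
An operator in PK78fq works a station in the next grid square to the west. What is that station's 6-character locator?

PK78eq

Longitude subsquare f = 5; −1 → 4 = e.
The latitude characters are unchanged.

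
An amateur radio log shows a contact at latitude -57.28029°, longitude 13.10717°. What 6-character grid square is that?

JD62nr

Shift to the Maidenhead origin (180°W, 90°S): lon 193.1072, lat 32.7197.
Field (20°×10°, letters A–R): lon ⌊193.1072/20⌋ = 9 → J; lat ⌊32.7197/10⌋ = 3 → D.
Square (2°×1°, digits 0–9): lon ⌊13.1072/2⌋ = 6; lat ⌊2.7197/1⌋ = 2.
Subsquare (5′×2.5′, letters a–x): lon ⌊1.1072/0.0833333⌋ = 13 → n; lat ⌊0.7197/0.0416667⌋ = 17 → r.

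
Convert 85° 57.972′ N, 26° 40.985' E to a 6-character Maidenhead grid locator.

KR35ix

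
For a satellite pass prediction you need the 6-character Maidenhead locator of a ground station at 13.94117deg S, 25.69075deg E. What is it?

KH26ub

Add 180° to longitude and 90° to latitude: 205.6908, 76.0588.
Field (20°×10°, letters A–R): 205.6908/20 → 10 → K, 76.0588/10 → 7 → H; chars KH.
Square (2°×1°, digits 0–9): 5.6908/2 → 2, 6.0588/1 → 6; chars 26.
Subsquare (5′×2.5′, letters a–x): 1.6908/0.0833333 → 20 → u, 0.0588/0.0416667 → 1 → b; chars ub.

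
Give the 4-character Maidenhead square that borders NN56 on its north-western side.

Longitude square 5; −1 → 4.
Latitude square 6; +1 → 7.

NN47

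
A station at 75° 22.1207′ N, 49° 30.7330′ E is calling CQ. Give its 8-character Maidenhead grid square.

Add 180° to longitude and 90° to latitude: 229.51222, 165.36868.
Field: 229.51222/20 → 11 → L, 165.36868/10 → 16 → Q; chars LQ.
Square: 9.51222/2 → 4, 5.36868/1 → 5; chars 45.
Subsquare: 1.51222/0.0833333 → 18 → s, 0.36868/0.0416667 → 8 → i; chars si.
Extended square: 0.01222/0.00833333 → 1, 0.03534/0.00416667 → 8; chars 18.

LQ45si18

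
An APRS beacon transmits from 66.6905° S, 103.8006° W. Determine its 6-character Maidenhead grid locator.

DC83ch

Add 180° to longitude and 90° to latitude: 76.1994, 23.3095.
Field: 76.1994/20 → 3 → D, 23.3095/10 → 2 → C; chars DC.
Square: 16.1994/2 → 8, 3.3095/1 → 3; chars 83.
Subsquare: 0.1994/0.0833333 → 2 → c, 0.3095/0.0416667 → 7 → h; chars ch.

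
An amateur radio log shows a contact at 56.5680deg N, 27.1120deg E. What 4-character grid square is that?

KO36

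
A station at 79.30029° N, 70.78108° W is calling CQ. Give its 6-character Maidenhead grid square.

Add 180° to longitude and 90° to latitude: 109.2189, 169.3003.
Field (20°×10°, letters A–R): lon ⌊109.2189/20⌋ = 5 → F; lat ⌊169.3003/10⌋ = 16 → Q.
Square (2°×1°, digits 0–9): lon ⌊9.2189/2⌋ = 4; lat ⌊9.3003/1⌋ = 9.
Subsquare (5′×2.5′, letters a–x): lon ⌊1.2189/0.0833333⌋ = 14 → o; lat ⌊0.3003/0.0416667⌋ = 7 → h.

FQ49oh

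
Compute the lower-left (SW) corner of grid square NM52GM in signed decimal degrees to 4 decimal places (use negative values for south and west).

Field N=13, M=12: +13·20° lon, +12·10° lat → SW at lon 80°, lat 30°.
Square 5, 2: +5·2° lon, +2·1° lat → SW at lon 90°, lat 32°.
Subsquare g=6, m=12: +6·0.0833333° lon, +12·0.0416667° lat → SW at lon 90.5°, lat 32.5°.
latitude 32.5000, longitude 90.5000.

32.5000, 90.5000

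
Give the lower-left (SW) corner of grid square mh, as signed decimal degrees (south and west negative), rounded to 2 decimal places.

-20.00, 60.00

Field M=12, H=7: +12·20° lon, +7·10° lat → SW at lon 60°, lat -20°.
latitude -20.00, longitude 60.00.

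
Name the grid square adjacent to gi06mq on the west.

GI06lq

Longitude subsquare m = 12; −1 → 11 = l.
The latitude characters are unchanged.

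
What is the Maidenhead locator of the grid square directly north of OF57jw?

OF57jx

Latitude subsquare w = 22; +1 → 23 = x.
The longitude characters are unchanged.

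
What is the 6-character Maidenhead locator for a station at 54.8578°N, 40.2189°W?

GO94vu

Add 180° to longitude and 90° to latitude: 139.7811, 144.8578.
Field: lon ⌊139.7811/20⌋ = 6 → G; lat ⌊144.8578/10⌋ = 14 → O.
Square: lon ⌊19.7811/2⌋ = 9; lat ⌊4.8578/1⌋ = 4.
Subsquare: lon ⌊1.7811/0.0833333⌋ = 21 → v; lat ⌊0.8578/0.0416667⌋ = 20 → u.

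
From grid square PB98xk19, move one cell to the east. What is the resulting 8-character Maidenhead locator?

Longitude extended square 1; +1 → 2.
The latitude characters are unchanged.

PB98xk29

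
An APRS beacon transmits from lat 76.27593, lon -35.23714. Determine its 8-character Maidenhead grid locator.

HQ26jg16

Add 180° to longitude and 90° to latitude: 144.76286, 166.27593.
Field: lon ⌊144.76286/20⌋ = 7 → H; lat ⌊166.27593/10⌋ = 16 → Q.
Square: lon ⌊4.76286/2⌋ = 2; lat ⌊6.27593/1⌋ = 6.
Subsquare: lon ⌊0.76286/0.0833333⌋ = 9 → j; lat ⌊0.27593/0.0416667⌋ = 6 → g.
Extended square: lon ⌊0.01286/0.00833333⌋ = 1; lat ⌊0.02593/0.00416667⌋ = 6.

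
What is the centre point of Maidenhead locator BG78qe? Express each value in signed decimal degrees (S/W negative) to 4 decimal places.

-21.8125, -144.6250

Field B=1, G=6: +1·20° lon, +6·10° lat → SW at lon -160°, lat -30°.
Square 7, 8: +7·2° lon, +8·1° lat → SW at lon -146°, lat -22°.
Subsquare q=16, e=4: +16·0.0833333° lon, +4·0.0416667° lat → SW at lon -144.667°, lat -21.8333°.
Cell spans 0.0833333° lon × 0.0416667° lat. Centre is SW corner plus half of each.
latitude -21.8125, longitude -144.6250.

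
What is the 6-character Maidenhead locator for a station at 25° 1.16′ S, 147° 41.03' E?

QG34ux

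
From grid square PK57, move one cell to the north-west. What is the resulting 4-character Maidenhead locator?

Longitude square 5; −1 → 4.
Latitude square 7; +1 → 8.

PK48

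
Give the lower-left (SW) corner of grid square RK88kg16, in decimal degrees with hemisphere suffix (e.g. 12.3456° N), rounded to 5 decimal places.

Field R=17, K=10: +17·20° lon, +10·10° lat → SW at lon 160°, lat 10°.
Square 8, 8: +8·2° lon, +8·1° lat → SW at lon 176°, lat 18°.
Subsquare k=10, g=6: +10·0.0833333° lon, +6·0.0416667° lat → SW at lon 176.833°, lat 18.25°.
Extended square 1, 6: +1·0.00833333° lon, +6·0.00416667° lat → SW at lon 176.842°, lat 18.275°.
latitude 18.27500° N, longitude 176.84167° E.

18.27500° N, 176.84167° E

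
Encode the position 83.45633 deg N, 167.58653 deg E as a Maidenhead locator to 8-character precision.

Shift to the Maidenhead origin (180°W, 90°S): lon 347.58653, lat 173.45633.
Field: lon ⌊347.58653/20⌋ = 17 → R; lat ⌊173.45633/10⌋ = 17 → R.
Square: lon ⌊7.58653/2⌋ = 3; lat ⌊3.45633/1⌋ = 3.
Subsquare: lon ⌊1.58653/0.0833333⌋ = 19 → t; lat ⌊0.45633/0.0416667⌋ = 10 → k.
Extended square: lon ⌊0.00320/0.00833333⌋ = 0; lat ⌊0.03966/0.00416667⌋ = 9.

RR33tk09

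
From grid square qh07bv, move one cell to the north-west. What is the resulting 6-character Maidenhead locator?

QH07aw

Longitude subsquare b = 1; −1 → 0 = a.
Latitude subsquare v = 21; +1 → 22 = w.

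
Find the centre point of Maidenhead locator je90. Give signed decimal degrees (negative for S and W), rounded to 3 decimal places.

-49.500, 19.000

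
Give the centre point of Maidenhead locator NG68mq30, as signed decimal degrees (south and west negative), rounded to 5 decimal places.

-21.33125, 93.02917

Field N=13, G=6: +13·20° lon, +6·10° lat → SW at lon 80°, lat -30°.
Square 6, 8: +6·2° lon, +8·1° lat → SW at lon 92°, lat -22°.
Subsquare m=12, q=16: +12·0.0833333° lon, +16·0.0416667° lat → SW at lon 93°, lat -21.3333°.
Extended square 3, 0: +3·0.00833333° lon, +0·0.00416667° lat → SW at lon 93.025°, lat -21.3333°.
Cell spans 0.00833333° lon × 0.00416667° lat. Centre is SW corner plus half of each.
latitude -21.33125, longitude 93.02917.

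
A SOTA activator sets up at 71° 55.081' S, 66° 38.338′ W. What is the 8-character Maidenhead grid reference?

FB68qb39

Shift to the Maidenhead origin (180°W, 90°S): lon 113.36103, lat 18.08198.
Field: 113.36103/20 → 5 → F, 18.08198/10 → 1 → B; chars FB.
Square: 13.36103/2 → 6, 8.08198/1 → 8; chars 68.
Subsquare: 1.36103/0.0833333 → 16 → q, 0.08198/0.0416667 → 1 → b; chars qb.
Extended square: 0.02770/0.00833333 → 3, 0.04032/0.00416667 → 9; chars 39.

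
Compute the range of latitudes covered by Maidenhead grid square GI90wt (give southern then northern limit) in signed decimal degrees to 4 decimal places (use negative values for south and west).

Field G=6, I=8: +6·20° lon, +8·10° lat → SW at lon -60°, lat -10°.
Square 9, 0: +9·2° lon, +0·1° lat → SW at lon -42°, lat -10°.
Subsquare w=22, t=19: +22·0.0833333° lon, +19·0.0416667° lat → SW at lon -40.1667°, lat -9.20833°.
Cell spans 0.0833333° lon × 0.0416667° lat.
south -9.2083, north -9.1667.

-9.2083, -9.1667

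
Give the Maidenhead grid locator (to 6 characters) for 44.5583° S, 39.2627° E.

Offset from 180°W / 90°S: lon 219.2627°, lat 45.4417°.
Field (20°×10°, letters A–R): lon ⌊219.2627/20⌋ = 10 → K; lat ⌊45.4417/10⌋ = 4 → E.
Square (2°×1°, digits 0–9): lon ⌊19.2627/2⌋ = 9; lat ⌊5.4417/1⌋ = 5.
Subsquare (5′×2.5′, letters a–x): lon ⌊1.2627/0.0833333⌋ = 15 → p; lat ⌊0.4417/0.0416667⌋ = 10 → k.

KE95pk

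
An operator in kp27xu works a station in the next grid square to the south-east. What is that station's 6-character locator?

KP37at

Longitude subsquare x = 23; +1 → 24, wraps to 0 = a, carry into square.
Longitude square 2; +1 → 3.
Latitude subsquare u = 20; −1 → 19 = t.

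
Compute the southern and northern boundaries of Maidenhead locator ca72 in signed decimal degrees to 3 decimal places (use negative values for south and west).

Field C=2, A=0: +2·20° lon, +0·10° lat → SW at lon -140°, lat -90°.
Square 7, 2: +7·2° lon, +2·1° lat → SW at lon -126°, lat -88°.
Cell spans 2° lon × 1° lat.
south -88.000, north -87.000.

-88.000, -87.000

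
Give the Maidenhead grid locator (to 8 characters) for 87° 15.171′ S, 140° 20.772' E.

QA02er19

Shift to the Maidenhead origin (180°W, 90°S): lon 320.34620, lat 2.74715.
Field: lon ⌊320.34620/20⌋ = 16 → Q; lat ⌊2.74715/10⌋ = 0 → A.
Square: lon ⌊0.34620/2⌋ = 0; lat ⌊2.74715/1⌋ = 2.
Subsquare: lon ⌊0.34620/0.0833333⌋ = 4 → e; lat ⌊0.74715/0.0416667⌋ = 17 → r.
Extended square: lon ⌊0.01287/0.00833333⌋ = 1; lat ⌊0.03882/0.00416667⌋ = 9.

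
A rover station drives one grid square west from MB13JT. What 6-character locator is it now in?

Longitude subsquare j = 9; −1 → 8 = i.
The latitude characters are unchanged.

MB13it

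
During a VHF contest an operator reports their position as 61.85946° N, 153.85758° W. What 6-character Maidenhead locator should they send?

BP31bu

Shift to the Maidenhead origin (180°W, 90°S): lon 26.1424, lat 151.8595.
Field: 26.1424/20 → 1 → B, 151.8595/10 → 15 → P; chars BP.
Square: 6.1424/2 → 3, 1.8595/1 → 1; chars 31.
Subsquare: 0.1424/0.0833333 → 1 → b, 0.8595/0.0416667 → 20 → u; chars bu.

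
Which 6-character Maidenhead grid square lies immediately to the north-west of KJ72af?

Longitude subsquare a = 0; −1 → -1, wraps to 23 = x, carry into square.
Longitude square 7; −1 → 6.
Latitude subsquare f = 5; +1 → 6 = g.

KJ62xg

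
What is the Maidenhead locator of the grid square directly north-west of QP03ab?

PP93xc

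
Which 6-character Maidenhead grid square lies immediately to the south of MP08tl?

MP08tk

Latitude subsquare l = 11; −1 → 10 = k.
The longitude characters are unchanged.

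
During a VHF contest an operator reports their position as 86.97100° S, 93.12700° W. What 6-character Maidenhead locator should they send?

Offset from 180°W / 90°S: lon 86.8730°, lat 3.0290°.
Field: 86.8730/20 → 4 → E, 3.0290/10 → 0 → A; chars EA.
Square: 6.8730/2 → 3, 3.0290/1 → 3; chars 33.
Subsquare: 0.8730/0.0833333 → 10 → k, 0.0290/0.0416667 → 0 → a; chars ka.

EA33ka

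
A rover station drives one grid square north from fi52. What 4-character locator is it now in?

FI53

Latitude square 2; +1 → 3.
The longitude characters are unchanged.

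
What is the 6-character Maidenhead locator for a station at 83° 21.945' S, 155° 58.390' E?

Offset from 180°W / 90°S: lon 335.9732°, lat 6.6342°.
Field: 335.9732/20 → 16 → Q, 6.6342/10 → 0 → A; chars QA.
Square: 15.9732/2 → 7, 6.6342/1 → 6; chars 76.
Subsquare: 1.9732/0.0833333 → 23 → x, 0.6342/0.0416667 → 15 → p; chars xp.

QA76xp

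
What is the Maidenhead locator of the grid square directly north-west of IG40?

IG31

Longitude square 4; −1 → 3.
Latitude square 0; +1 → 1.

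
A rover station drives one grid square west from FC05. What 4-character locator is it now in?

EC95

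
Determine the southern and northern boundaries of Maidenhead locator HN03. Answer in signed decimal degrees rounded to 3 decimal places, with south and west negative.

43.000, 44.000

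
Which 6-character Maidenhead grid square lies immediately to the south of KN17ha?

KN16hx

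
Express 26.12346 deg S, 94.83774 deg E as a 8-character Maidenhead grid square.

Offset from 180°W / 90°S: lon 274.83774°, lat 63.87654°.
Field: lon ⌊274.83774/20⌋ = 13 → N; lat ⌊63.87654/10⌋ = 6 → G.
Square: lon ⌊14.83774/2⌋ = 7; lat ⌊3.87654/1⌋ = 3.
Subsquare: lon ⌊0.83774/0.0833333⌋ = 10 → k; lat ⌊0.87654/0.0416667⌋ = 21 → v.
Extended square: lon ⌊0.00441/0.00833333⌋ = 0; lat ⌊0.00154/0.00416667⌋ = 0.

NG73kv00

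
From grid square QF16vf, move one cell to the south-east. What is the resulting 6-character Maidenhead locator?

Longitude subsquare v = 21; +1 → 22 = w.
Latitude subsquare f = 5; −1 → 4 = e.

QF16we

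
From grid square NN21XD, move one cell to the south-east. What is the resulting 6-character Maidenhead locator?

NN31ac

Longitude subsquare x = 23; +1 → 24, wraps to 0 = a, carry into square.
Longitude square 2; +1 → 3.
Latitude subsquare d = 3; −1 → 2 = c.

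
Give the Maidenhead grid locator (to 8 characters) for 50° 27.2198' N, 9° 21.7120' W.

Add 180° to longitude and 90° to latitude: 170.63813, 140.45366.
Field: lon ⌊170.63813/20⌋ = 8 → I; lat ⌊140.45366/10⌋ = 14 → O.
Square: lon ⌊10.63813/2⌋ = 5; lat ⌊0.45366/1⌋ = 0.
Subsquare: lon ⌊0.63813/0.0833333⌋ = 7 → h; lat ⌊0.45366/0.0416667⌋ = 10 → k.
Extended square: lon ⌊0.05480/0.00833333⌋ = 6; lat ⌊0.03700/0.00416667⌋ = 8.

IO50hk68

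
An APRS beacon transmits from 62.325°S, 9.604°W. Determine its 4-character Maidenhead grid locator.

IC57

Shift to the Maidenhead origin (180°W, 90°S): lon 170.40, lat 27.67.
Field: 170.40/20 → 8 → I, 27.67/10 → 2 → C; chars IC.
Square: 10.40/2 → 5, 7.67/1 → 7; chars 57.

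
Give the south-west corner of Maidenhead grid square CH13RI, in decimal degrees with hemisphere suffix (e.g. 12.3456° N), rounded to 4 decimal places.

16.6667° S, 136.5833° W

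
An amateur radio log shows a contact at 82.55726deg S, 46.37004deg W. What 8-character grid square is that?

GA67tk56

Add 180° to longitude and 90° to latitude: 133.62996, 7.44274.
Field: lon ⌊133.62996/20⌋ = 6 → G; lat ⌊7.44274/10⌋ = 0 → A.
Square: lon ⌊13.62996/2⌋ = 6; lat ⌊7.44274/1⌋ = 7.
Subsquare: lon ⌊1.62996/0.0833333⌋ = 19 → t; lat ⌊0.44274/0.0416667⌋ = 10 → k.
Extended square: lon ⌊0.04663/0.00833333⌋ = 5; lat ⌊0.02607/0.00416667⌋ = 6.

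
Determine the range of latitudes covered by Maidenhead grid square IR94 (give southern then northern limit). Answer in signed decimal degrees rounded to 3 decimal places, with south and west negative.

84.000, 85.000

Field I=8, R=17: +8·20° lon, +17·10° lat → SW at lon -20°, lat 80°.
Square 9, 4: +9·2° lon, +4·1° lat → SW at lon -2°, lat 84°.
Cell spans 2° lon × 1° lat.
south 84.000, north 85.000.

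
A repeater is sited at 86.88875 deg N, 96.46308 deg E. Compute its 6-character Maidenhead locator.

NR86fv

Add 180° to longitude and 90° to latitude: 276.4631, 176.8888.
Field: lon ⌊276.4631/20⌋ = 13 → N; lat ⌊176.8888/10⌋ = 17 → R.
Square: lon ⌊16.4631/2⌋ = 8; lat ⌊6.8888/1⌋ = 6.
Subsquare: lon ⌊0.4631/0.0833333⌋ = 5 → f; lat ⌊0.8888/0.0416667⌋ = 21 → v.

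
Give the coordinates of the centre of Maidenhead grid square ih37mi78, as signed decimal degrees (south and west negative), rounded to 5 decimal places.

Field I=8, H=7: +8·20° lon, +7·10° lat → SW at lon -20°, lat -20°.
Square 3, 7: +3·2° lon, +7·1° lat → SW at lon -14°, lat -13°.
Subsquare m=12, i=8: +12·0.0833333° lon, +8·0.0416667° lat → SW at lon -13°, lat -12.6667°.
Extended square 7, 8: +7·0.00833333° lon, +8·0.00416667° lat → SW at lon -12.9417°, lat -12.6333°.
Cell spans 0.00833333° lon × 0.00416667° lat. Centre is SW corner plus half of each.
latitude -12.63125, longitude -12.93750.

-12.63125, -12.93750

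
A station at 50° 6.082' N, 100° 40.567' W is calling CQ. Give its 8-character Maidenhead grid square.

DO90pc84

Offset from 180°W / 90°S: lon 79.32388°, lat 140.10137°.
Field (20°×10°, letters A–R): lon ⌊79.32388/20⌋ = 3 → D; lat ⌊140.10137/10⌋ = 14 → O.
Square (2°×1°, digits 0–9): lon ⌊19.32388/2⌋ = 9; lat ⌊0.10137/1⌋ = 0.
Subsquare (5′×2.5′, letters a–x): lon ⌊1.32388/0.0833333⌋ = 15 → p; lat ⌊0.10137/0.0416667⌋ = 2 → c.
Extended square (30″×15″, digits 0–9): lon ⌊0.07388/0.00833333⌋ = 8; lat ⌊0.01803/0.00416667⌋ = 4.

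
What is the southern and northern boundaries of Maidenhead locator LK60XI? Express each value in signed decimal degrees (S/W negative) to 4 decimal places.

10.3333, 10.3750

Field L=11, K=10: +11·20° lon, +10·10° lat → SW at lon 40°, lat 10°.
Square 6, 0: +6·2° lon, +0·1° lat → SW at lon 52°, lat 10°.
Subsquare x=23, i=8: +23·0.0833333° lon, +8·0.0416667° lat → SW at lon 53.9167°, lat 10.3333°.
Cell spans 0.0833333° lon × 0.0416667° lat.
south 10.3333, north 10.3750.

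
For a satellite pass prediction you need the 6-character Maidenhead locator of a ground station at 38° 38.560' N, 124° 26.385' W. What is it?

CM78sp

Offset from 180°W / 90°S: lon 55.5602°, lat 128.6427°.
Field (20°×10°, letters A–R): lon ⌊55.5602/20⌋ = 2 → C; lat ⌊128.6427/10⌋ = 12 → M.
Square (2°×1°, digits 0–9): lon ⌊15.5602/2⌋ = 7; lat ⌊8.6427/1⌋ = 8.
Subsquare (5′×2.5′, letters a–x): lon ⌊1.5602/0.0833333⌋ = 18 → s; lat ⌊0.6427/0.0416667⌋ = 15 → p.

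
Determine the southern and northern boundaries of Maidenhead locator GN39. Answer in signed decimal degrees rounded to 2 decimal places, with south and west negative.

49.00, 50.00

Field G=6, N=13: +6·20° lon, +13·10° lat → SW at lon -60°, lat 40°.
Square 3, 9: +3·2° lon, +9·1° lat → SW at lon -54°, lat 49°.
Cell spans 2° lon × 1° lat.
south 49.00, north 50.00.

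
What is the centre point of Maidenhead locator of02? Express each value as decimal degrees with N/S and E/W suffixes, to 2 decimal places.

Field O=14, F=5: +14·20° lon, +5·10° lat → SW at lon 100°, lat -40°.
Square 0, 2: +0·2° lon, +2·1° lat → SW at lon 100°, lat -38°.
Cell spans 2° lon × 1° lat. Centre is SW corner plus half of each.
latitude 37.50° S, longitude 101.00° E.

37.50° S, 101.00° E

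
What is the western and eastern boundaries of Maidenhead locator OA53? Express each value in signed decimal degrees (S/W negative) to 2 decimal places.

Field O=14, A=0: +14·20° lon, +0·10° lat → SW at lon 100°, lat -90°.
Square 5, 3: +5·2° lon, +3·1° lat → SW at lon 110°, lat -87°.
Cell spans 2° lon × 1° lat.
west 110.00, east 112.00.

110.00, 112.00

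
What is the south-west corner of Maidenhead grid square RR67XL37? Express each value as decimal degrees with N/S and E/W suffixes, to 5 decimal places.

Field R=17, R=17: +17·20° lon, +17·10° lat → SW at lon 160°, lat 80°.
Square 6, 7: +6·2° lon, +7·1° lat → SW at lon 172°, lat 87°.
Subsquare x=23, l=11: +23·0.0833333° lon, +11·0.0416667° lat → SW at lon 173.917°, lat 87.4583°.
Extended square 3, 7: +3·0.00833333° lon, +7·0.00416667° lat → SW at lon 173.942°, lat 87.4875°.
latitude 87.48750° N, longitude 173.94167° E.

87.48750° N, 173.94167° E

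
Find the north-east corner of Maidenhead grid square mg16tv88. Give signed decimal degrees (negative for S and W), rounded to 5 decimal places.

Field M=12, G=6: +12·20° lon, +6·10° lat → SW at lon 60°, lat -30°.
Square 1, 6: +1·2° lon, +6·1° lat → SW at lon 62°, lat -24°.
Subsquare t=19, v=21: +19·0.0833333° lon, +21·0.0416667° lat → SW at lon 63.5833°, lat -23.125°.
Extended square 8, 8: +8·0.00833333° lon, +8·0.00416667° lat → SW at lon 63.65°, lat -23.0917°.
Cell spans 0.00833333° lon × 0.00416667° lat. NE corner is SW corner plus one full cell.
latitude -23.08750, longitude 63.65833.

-23.08750, 63.65833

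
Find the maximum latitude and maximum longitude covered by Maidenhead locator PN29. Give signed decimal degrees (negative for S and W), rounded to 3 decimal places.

Field P=15, N=13: +15·20° lon, +13·10° lat → SW at lon 120°, lat 40°.
Square 2, 9: +2·2° lon, +9·1° lat → SW at lon 124°, lat 49°.
Cell spans 2° lon × 1° lat. NE corner is SW corner plus one full cell.
latitude 50.000, longitude 126.000.

50.000, 126.000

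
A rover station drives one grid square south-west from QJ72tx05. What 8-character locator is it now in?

QJ72sx94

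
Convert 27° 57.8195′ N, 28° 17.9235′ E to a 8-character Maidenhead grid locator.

KL47dx51

Offset from 180°W / 90°S: lon 208.29872°, lat 117.96366°.
Field (20°×10°, letters A–R): 208.29872/20 → 10 → K, 117.96366/10 → 11 → L; chars KL.
Square (2°×1°, digits 0–9): 8.29872/2 → 4, 7.96366/1 → 7; chars 47.
Subsquare (5′×2.5′, letters a–x): 0.29872/0.0833333 → 3 → d, 0.96366/0.0416667 → 23 → x; chars dx.
Extended square (30″×15″, digits 0–9): 0.04872/0.00833333 → 5, 0.00533/0.00416667 → 1; chars 51.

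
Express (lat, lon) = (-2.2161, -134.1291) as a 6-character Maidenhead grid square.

Add 180° to longitude and 90° to latitude: 45.8709, 87.7839.
Field (20°×10°, letters A–R): 45.8709/20 → 2 → C, 87.7839/10 → 8 → I; chars CI.
Square (2°×1°, digits 0–9): 5.8709/2 → 2, 7.7839/1 → 7; chars 27.
Subsquare (5′×2.5′, letters a–x): 1.8709/0.0833333 → 22 → w, 0.7839/0.0416667 → 18 → s; chars ws.

CI27ws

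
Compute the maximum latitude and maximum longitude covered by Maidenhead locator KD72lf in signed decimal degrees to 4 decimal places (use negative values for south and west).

Field K=10, D=3: +10·20° lon, +3·10° lat → SW at lon 20°, lat -60°.
Square 7, 2: +7·2° lon, +2·1° lat → SW at lon 34°, lat -58°.
Subsquare l=11, f=5: +11·0.0833333° lon, +5·0.0416667° lat → SW at lon 34.9167°, lat -57.7917°.
Cell spans 0.0833333° lon × 0.0416667° lat. NE corner is SW corner plus one full cell.
latitude -57.7500, longitude 35.0000.

-57.7500, 35.0000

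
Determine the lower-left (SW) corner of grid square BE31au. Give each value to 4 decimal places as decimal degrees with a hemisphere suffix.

Field B=1, E=4: +1·20° lon, +4·10° lat → SW at lon -160°, lat -50°.
Square 3, 1: +3·2° lon, +1·1° lat → SW at lon -154°, lat -49°.
Subsquare a=0, u=20: +0·0.0833333° lon, +20·0.0416667° lat → SW at lon -154°, lat -48.1667°.
latitude 48.1667° S, longitude 154.0000° W.

48.1667° S, 154.0000° W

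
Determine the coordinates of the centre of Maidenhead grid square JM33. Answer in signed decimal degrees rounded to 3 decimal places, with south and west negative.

33.500, 7.000

Field J=9, M=12: +9·20° lon, +12·10° lat → SW at lon 0°, lat 30°.
Square 3, 3: +3·2° lon, +3·1° lat → SW at lon 6°, lat 33°.
Cell spans 2° lon × 1° lat. Centre is SW corner plus half of each.
latitude 33.500, longitude 7.000.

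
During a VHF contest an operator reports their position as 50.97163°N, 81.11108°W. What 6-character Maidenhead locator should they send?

EO90kx

Add 180° to longitude and 90° to latitude: 98.8889, 140.9716.
Field: 98.8889/20 → 4 → E, 140.9716/10 → 14 → O; chars EO.
Square: 18.8889/2 → 9, 0.9716/1 → 0; chars 90.
Subsquare: 0.8889/0.0833333 → 10 → k, 0.9716/0.0416667 → 23 → x; chars kx.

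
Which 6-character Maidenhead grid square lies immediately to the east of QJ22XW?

Longitude subsquare x = 23; +1 → 24, wraps to 0 = a, carry into square.
Longitude square 2; +1 → 3.
The latitude characters are unchanged.

QJ32aw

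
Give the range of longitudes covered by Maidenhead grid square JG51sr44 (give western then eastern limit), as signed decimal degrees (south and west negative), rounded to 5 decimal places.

11.53333, 11.54167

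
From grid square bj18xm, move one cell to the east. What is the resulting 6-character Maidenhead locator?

Longitude subsquare x = 23; +1 → 24, wraps to 0 = a, carry into square.
Longitude square 1; +1 → 2.
The latitude characters are unchanged.

BJ28am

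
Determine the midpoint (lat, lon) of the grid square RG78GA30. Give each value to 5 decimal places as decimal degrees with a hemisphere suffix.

21.99792° S, 174.52917° E

Field R=17, G=6: +17·20° lon, +6·10° lat → SW at lon 160°, lat -30°.
Square 7, 8: +7·2° lon, +8·1° lat → SW at lon 174°, lat -22°.
Subsquare g=6, a=0: +6·0.0833333° lon, +0·0.0416667° lat → SW at lon 174.5°, lat -22°.
Extended square 3, 0: +3·0.00833333° lon, +0·0.00416667° lat → SW at lon 174.525°, lat -22°.
Cell spans 0.00833333° lon × 0.00416667° lat. Centre is SW corner plus half of each.
latitude 21.99792° S, longitude 174.52917° E.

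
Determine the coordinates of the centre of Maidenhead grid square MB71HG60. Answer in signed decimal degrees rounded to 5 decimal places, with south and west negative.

Field M=12, B=1: +12·20° lon, +1·10° lat → SW at lon 60°, lat -80°.
Square 7, 1: +7·2° lon, +1·1° lat → SW at lon 74°, lat -79°.
Subsquare h=7, g=6: +7·0.0833333° lon, +6·0.0416667° lat → SW at lon 74.5833°, lat -78.75°.
Extended square 6, 0: +6·0.00833333° lon, +0·0.00416667° lat → SW at lon 74.6333°, lat -78.75°.
Cell spans 0.00833333° lon × 0.00416667° lat. Centre is SW corner plus half of each.
latitude -78.74792, longitude 74.63750.

-78.74792, 74.63750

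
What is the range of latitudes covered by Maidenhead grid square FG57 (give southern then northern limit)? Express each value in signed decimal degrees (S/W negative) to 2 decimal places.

Field F=5, G=6: +5·20° lon, +6·10° lat → SW at lon -80°, lat -30°.
Square 5, 7: +5·2° lon, +7·1° lat → SW at lon -70°, lat -23°.
Cell spans 2° lon × 1° lat.
south -23.00, north -22.00.

-23.00, -22.00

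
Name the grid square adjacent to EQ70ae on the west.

Longitude subsquare a = 0; −1 → -1, wraps to 23 = x, carry into square.
Longitude square 7; −1 → 6.
The latitude characters are unchanged.

EQ60xe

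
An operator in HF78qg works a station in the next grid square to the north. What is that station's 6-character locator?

Latitude subsquare g = 6; +1 → 7 = h.
The longitude characters are unchanged.

HF78qh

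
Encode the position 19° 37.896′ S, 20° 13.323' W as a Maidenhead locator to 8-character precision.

HH90vi38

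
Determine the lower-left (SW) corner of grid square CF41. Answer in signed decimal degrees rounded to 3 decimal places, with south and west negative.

Field C=2, F=5: +2·20° lon, +5·10° lat → SW at lon -140°, lat -40°.
Square 4, 1: +4·2° lon, +1·1° lat → SW at lon -132°, lat -39°.
latitude -39.000, longitude -132.000.

-39.000, -132.000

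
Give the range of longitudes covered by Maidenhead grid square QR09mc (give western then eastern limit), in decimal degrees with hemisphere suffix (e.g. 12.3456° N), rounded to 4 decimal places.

141.0000° E, 141.0833° E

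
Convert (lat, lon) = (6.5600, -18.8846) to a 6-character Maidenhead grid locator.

Add 180° to longitude and 90° to latitude: 161.1154, 96.5600.
Field: lon ⌊161.1154/20⌋ = 8 → I; lat ⌊96.5600/10⌋ = 9 → J.
Square: lon ⌊1.1154/2⌋ = 0; lat ⌊6.5600/1⌋ = 6.
Subsquare: lon ⌊1.1154/0.0833333⌋ = 13 → n; lat ⌊0.5600/0.0416667⌋ = 13 → n.

IJ06nn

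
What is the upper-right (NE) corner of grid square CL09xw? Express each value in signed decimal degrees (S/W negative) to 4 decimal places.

Field C=2, L=11: +2·20° lon, +11·10° lat → SW at lon -140°, lat 20°.
Square 0, 9: +0·2° lon, +9·1° lat → SW at lon -140°, lat 29°.
Subsquare x=23, w=22: +23·0.0833333° lon, +22·0.0416667° lat → SW at lon -138.083°, lat 29.9167°.
Cell spans 0.0833333° lon × 0.0416667° lat. NE corner is SW corner plus one full cell.
latitude 29.9583, longitude -138.0000.

29.9583, -138.0000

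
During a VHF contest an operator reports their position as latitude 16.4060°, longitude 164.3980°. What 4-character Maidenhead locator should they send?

Offset from 180°W / 90°S: lon 344.40°, lat 106.41°.
Field: lon ⌊344.40/20⌋ = 17 → R; lat ⌊106.41/10⌋ = 10 → K.
Square: lon ⌊4.40/2⌋ = 2; lat ⌊6.41/1⌋ = 6.

RK26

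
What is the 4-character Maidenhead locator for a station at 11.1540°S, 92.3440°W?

Shift to the Maidenhead origin (180°W, 90°S): lon 87.66, lat 78.85.
Field: lon ⌊87.66/20⌋ = 4 → E; lat ⌊78.85/10⌋ = 7 → H.
Square: lon ⌊7.66/2⌋ = 3; lat ⌊8.85/1⌋ = 8.

EH38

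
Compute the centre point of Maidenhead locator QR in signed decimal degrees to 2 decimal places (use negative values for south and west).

Field Q=16, R=17: +16·20° lon, +17·10° lat → SW at lon 140°, lat 80°.
Cell spans 20° lon × 10° lat. Centre is SW corner plus half of each.
latitude 85.00, longitude 150.00.

85.00, 150.00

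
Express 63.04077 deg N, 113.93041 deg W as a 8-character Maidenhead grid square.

DP33aa89

Offset from 180°W / 90°S: lon 66.06959°, lat 153.04077°.
Field (20°×10°, letters A–R): lon ⌊66.06959/20⌋ = 3 → D; lat ⌊153.04077/10⌋ = 15 → P.
Square (2°×1°, digits 0–9): lon ⌊6.06959/2⌋ = 3; lat ⌊3.04077/1⌋ = 3.
Subsquare (5′×2.5′, letters a–x): lon ⌊0.06959/0.0833333⌋ = 0 → a; lat ⌊0.04077/0.0416667⌋ = 0 → a.
Extended square (30″×15″, digits 0–9): lon ⌊0.06959/0.00833333⌋ = 8; lat ⌊0.04077/0.00416667⌋ = 9.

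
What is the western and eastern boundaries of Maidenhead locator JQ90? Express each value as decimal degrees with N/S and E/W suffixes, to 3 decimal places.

18.000° E, 20.000° E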